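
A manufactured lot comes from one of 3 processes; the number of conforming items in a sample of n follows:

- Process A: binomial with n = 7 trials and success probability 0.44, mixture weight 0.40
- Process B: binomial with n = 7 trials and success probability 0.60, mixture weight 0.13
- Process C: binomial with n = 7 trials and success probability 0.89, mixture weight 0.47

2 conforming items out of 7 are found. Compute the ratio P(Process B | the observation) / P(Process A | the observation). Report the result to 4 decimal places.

0.1124

Since P(k|x) ∝ π_k f_k(x), the posterior odds are π_i f_i(x) / (π_j f_j(x)).
Evaluate each component's likelihood at the observed value:
  p_A = 0.223906
  p_B = 0.0774144
  p_C = 0.000267894
Odds = (0.13/0.40) × (0.0774144/0.223906) = 0.325 × 0.345746 ≈ 0.1124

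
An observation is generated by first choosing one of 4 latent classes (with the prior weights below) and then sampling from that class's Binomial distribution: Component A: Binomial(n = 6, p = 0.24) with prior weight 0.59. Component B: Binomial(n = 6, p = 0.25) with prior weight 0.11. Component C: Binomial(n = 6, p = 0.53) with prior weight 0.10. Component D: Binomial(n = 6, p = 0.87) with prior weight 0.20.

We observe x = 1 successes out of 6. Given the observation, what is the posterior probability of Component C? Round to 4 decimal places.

0.0278

P(component k | x) = π_k·f_k(x) / marginal(x), where marginal(x) = Σ_j π_j·f_j(x).
Component likelihoods at x = 1 successes out of 6:
  p_A = 0.365116
  p_B = 0.355957
  p_C = 0.0729317
  p_D = 0.000193815
Weight by the priors:
  π_A·p_A = 0.59 × 0.365116 = 0.215418
  π_B·p_B = 0.11 × 0.355957 = 0.0391553
  π_C·p_C = 0.10 × 0.0729317 = 0.00729317
  π_D·p_D = 0.20 × 0.000193815 = 3.8763e-05
Normaliser: 0.215418 + 0.0391553 + 0.00729317 + 3.8763e-05 = 0.261905
So the posterior for Component C is 0.00729317 / 0.261905 ≈ 0.0278.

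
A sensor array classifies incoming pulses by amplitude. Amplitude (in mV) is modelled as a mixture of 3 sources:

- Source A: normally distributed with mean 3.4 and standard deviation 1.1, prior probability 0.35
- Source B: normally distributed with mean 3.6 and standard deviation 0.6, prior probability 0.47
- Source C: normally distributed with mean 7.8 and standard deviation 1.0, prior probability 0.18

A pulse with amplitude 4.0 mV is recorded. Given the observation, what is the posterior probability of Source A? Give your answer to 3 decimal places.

Apply Bayes' rule: the posterior for each component is proportional to its prior times its likelihood at x.
Normal densities:
  f_A = 0.312544
  f_B = 0.532413
  f_C = 0.000291947
Unnormalised posteriors:
  π_A·f_A = 0.35 × 0.312544 = 0.109391
  π_B·f_B = 0.47 × 0.532413 = 0.250234
  π_C·f_C = 0.18 × 0.000291947 = 5.25504e-05
Sum: 0.109391 + 0.250234 + 5.25504e-05 = 0.359677
Responsibility of Source A: 0.109391 / 0.359677 ≈ 0.304

0.304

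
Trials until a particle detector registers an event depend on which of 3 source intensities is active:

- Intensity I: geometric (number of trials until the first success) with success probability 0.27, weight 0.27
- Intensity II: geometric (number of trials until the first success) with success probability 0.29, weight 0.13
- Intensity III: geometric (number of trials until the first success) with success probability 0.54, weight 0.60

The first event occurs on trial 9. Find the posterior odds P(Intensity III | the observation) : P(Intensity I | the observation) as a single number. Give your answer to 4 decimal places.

0.1105

Posterior odds = (w_i f_i(x)) / (w_j f_j(x)); the normalising sum cancels.
Evaluate each component's likelihood at the observed value:
  p_I = 0.27·(1−0.27)^8 = 0.27·0.080646 = 0.0217744
  p_II = 0.29·(1−0.29)^8 = 0.29·0.0645754 = 0.0187269
  p_III = 0.54·(1−0.54)^8 = 0.54·0.00200476 = 0.00108257
Odds = (0.60/0.27) × (0.00108257/0.0217744) = 2.22222 × 0.0497176 ≈ 0.1105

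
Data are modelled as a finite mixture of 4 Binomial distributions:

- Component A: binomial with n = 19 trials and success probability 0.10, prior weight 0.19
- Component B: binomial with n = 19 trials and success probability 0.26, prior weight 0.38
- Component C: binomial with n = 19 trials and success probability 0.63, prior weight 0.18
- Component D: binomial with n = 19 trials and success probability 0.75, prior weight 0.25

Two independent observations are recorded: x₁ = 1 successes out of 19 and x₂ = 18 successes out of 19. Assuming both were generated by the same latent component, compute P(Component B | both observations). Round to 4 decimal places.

By Bayes' theorem, P(k | x) = π_k f_k(x) / Σ_j π_j f_j(x).
Since both observations come from the same component, the likelihood for component k is f_k(x₁)·f_k(x₂).
  f_A = [C(19,1)·0.10^1·0.90^18 = 19·0.1·0.150095 = 0.28518] × [1.71e-17] = 4.87657e-18
  f_B = [C(19,1)·0.26^1·0.74^18 = 19·0.26·0.00442763 = 0.0218725] × [4.14482e-10] = 9.06574e-12
  f_C = [C(19,1)·0.63^1·0.37^18 = 19·0.63·1.68901e-08 = 2.02174e-07] × [0.00171825] = 3.47384e-10
  f_D = [C(19,1)·0.75^1·0.25^18 = 19·0.75·1.45519e-11 = 2.07365e-10] × [0.0267791] = 5.55305e-12
Weight by the priors:
  π_A·f_A = 0.19 × 4.87657e-18 = 9.26549e-19
  π_B·f_B = 0.38 × 9.06574e-12 = 3.44498e-12
  π_C·f_C = 0.18 × 3.47384e-10 = 6.25292e-11
  π_D·f_D = 0.25 × 5.55305e-12 = 1.38826e-12
Marginal: 9.26549e-19 + 3.44498e-12 + 6.25292e-11 + 1.38826e-12 = 6.73625e-11
P(Component B | x₁, x₂) ≈ 0.0511

0.0511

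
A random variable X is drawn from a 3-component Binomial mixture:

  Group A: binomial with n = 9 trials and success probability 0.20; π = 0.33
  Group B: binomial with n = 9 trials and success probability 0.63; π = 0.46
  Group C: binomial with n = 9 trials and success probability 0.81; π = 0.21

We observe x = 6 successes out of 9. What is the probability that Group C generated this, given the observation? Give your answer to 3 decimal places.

Posterior ∝ prior × likelihood, so P(k | x) ∝ w_k f_k(x); normalise over all components.
Binomial probabilities:
  L_A = 0.00275251
  L_B = 0.266028
  L_C = 0.162723
Multiply by the mixture weights:
  w_A·L_A = 0.33 × 0.00275251 = 0.000908329
  w_B·L_B = 0.46 × 0.266028 = 0.122373
  w_C·L_C = 0.21 × 0.162723 = 0.0341719
Sum: 0.000908329 + 0.122373 + 0.0341719 = 0.157453
So the posterior for Group C is 0.0341719 / 0.157453 ≈ 0.217.

0.217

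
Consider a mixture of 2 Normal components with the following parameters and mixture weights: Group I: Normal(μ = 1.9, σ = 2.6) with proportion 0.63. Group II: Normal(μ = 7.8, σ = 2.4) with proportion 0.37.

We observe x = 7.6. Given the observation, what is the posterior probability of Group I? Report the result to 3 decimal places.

0.125

The responsibility of component k is w_k f_k(x) divided by Σ_j w_j f_j(x).
Normal densities:
  f_I = 0.0138765
  f_II = 0.16565
Weight by the priors:
  w_I·f_I = 0.63 × 0.0138765 = 0.00874221
  w_II·f_II = 0.37 × 0.16565 = 0.0612904
Sum: 0.00874221 + 0.0612904 = 0.0700326
P(Group I | data) ≈ 0.125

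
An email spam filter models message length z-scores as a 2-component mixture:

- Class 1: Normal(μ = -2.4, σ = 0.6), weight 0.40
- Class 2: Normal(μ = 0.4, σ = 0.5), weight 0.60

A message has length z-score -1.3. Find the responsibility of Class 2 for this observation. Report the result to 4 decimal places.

P(component k | x) = P(Z=k)·f_k(x) / marginal(x), where marginal(x) = Σ_j P(Z=j)·f_j(x).
Component likelihoods at x = -1.3:
  L_1 = 0.123852
  L_2 = 0.00246444
Unnormalised posteriors:
  P(Z=1)·L_1 = 0.40 × 0.123852 = 0.0495408
  P(Z=2)·L_2 = 0.60 × 0.00246444 = 0.00147866
Marginal: 0.0495408 + 0.00147866 = 0.0510194
P(Class 2 | data) = 0.00147866 / 0.0510194 ≈ 0.0290

0.0290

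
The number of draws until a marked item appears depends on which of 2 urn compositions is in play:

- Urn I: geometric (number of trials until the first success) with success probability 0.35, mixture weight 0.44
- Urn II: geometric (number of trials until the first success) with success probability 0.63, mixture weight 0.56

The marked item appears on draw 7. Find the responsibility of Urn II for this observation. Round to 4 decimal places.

0.0723

By Bayes' theorem, P(k | x) = π_k f_k(x) / Σ_j π_j f_j(x).
Component likelihoods at x = 7:
  p_I = 0.0263966
  p_II = 0.00161641
Unnormalised posteriors:
  π_I·p_I = 0.44 × 0.0263966 = 0.0116145
  π_II·p_II = 0.56 × 0.00161641 = 0.000905188
Sum: 0.0116145 + 0.000905188 = 0.0125197
P(Urn II | 7) = 0.000905188 / 0.0125197 ≈ 0.0723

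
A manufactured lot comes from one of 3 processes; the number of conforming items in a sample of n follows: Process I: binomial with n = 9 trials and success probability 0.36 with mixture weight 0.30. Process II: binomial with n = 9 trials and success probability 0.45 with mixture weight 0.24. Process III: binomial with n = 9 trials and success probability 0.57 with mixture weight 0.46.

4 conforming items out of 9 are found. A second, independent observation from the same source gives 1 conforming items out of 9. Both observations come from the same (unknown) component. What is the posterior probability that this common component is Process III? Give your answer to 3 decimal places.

0.061

Apply Bayes' rule: the posterior for each component is proportional to its prior times its likelihood at x.
Since both observations come from the same component, the likelihood for component k is f_k(x₁)·f_k(x₂).
  f_I = [C(9,4)·0.36^4·0.64^5 = 126·0.0167962·0.107374 = 0.227238] × [0.0911979] = 0.0207236
  f_II = [C(9,4)·0.45^4·0.55^5 = 126·0.0410063·0.0503284 = 0.260036] × [0.0339122] = 0.00881842
  f_III = [C(9,4)·0.57^4·0.43^5 = 126·0.10556·0.0147008 = 0.195529] × [0.00599605] = 0.0011724
Weight by the priors:
  π_I·f_I = 0.30 × 0.0207236 = 0.00621708
  π_II·f_II = 0.24 × 0.00881842 = 0.00211642
  π_III·f_III = 0.46 × 0.0011724 = 0.000539306
Denominator: 0.00621708 + 0.00211642 + 0.000539306 = 0.00887281
So the posterior for Process III is 0.000539306 / 0.00887281 ≈ 0.061.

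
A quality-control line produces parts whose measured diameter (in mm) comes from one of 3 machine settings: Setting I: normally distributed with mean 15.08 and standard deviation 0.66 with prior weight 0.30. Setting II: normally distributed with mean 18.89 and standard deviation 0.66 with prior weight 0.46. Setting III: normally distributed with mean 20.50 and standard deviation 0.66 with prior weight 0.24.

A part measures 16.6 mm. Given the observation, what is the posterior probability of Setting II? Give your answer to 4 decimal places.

The responsibility of component k is π_k f_k(x) divided by Σ_j π_j f_j(x).
Component likelihoods at x = 16.6 mm:
  p_I = 0.0426215
  p_II = 0.00146952
  p_III = 1.58183e-08
Prior × likelihood for each component:
  π_I·p_I = 0.30 × 0.0426215 = 0.0127864
  π_II·p_II = 0.46 × 0.00146952 = 0.000675978
  π_III·p_III = 0.24 × 1.58183e-08 = 3.79638e-09
Sum: 0.0127864 + 0.000675978 + 3.79638e-09 = 0.0134624
So the posterior for Setting II is 0.000675978 / 0.0134624 ≈ 0.0502.

0.0502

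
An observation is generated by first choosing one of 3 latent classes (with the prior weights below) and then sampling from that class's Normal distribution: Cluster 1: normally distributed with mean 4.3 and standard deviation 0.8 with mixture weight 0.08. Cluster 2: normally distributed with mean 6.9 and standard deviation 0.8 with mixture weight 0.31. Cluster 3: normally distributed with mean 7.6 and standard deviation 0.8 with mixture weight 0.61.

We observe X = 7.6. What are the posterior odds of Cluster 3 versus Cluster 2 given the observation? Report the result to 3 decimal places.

Only the two components matter; the odds are (π_i f_i(x)) / (π_j f_j(x)).
Normal densities:
  L_1 = (1/(0.8·√(2π)))·exp(−(7.6−4.3)²/(2·0.8²)) = 0.498678·exp(-8.50781) = 0.000100676
  L_2 = (1/(0.8·√(2π)))·exp(−(7.6−6.9)²/(2·0.8²)) = 0.498678·exp(-0.38281) = 0.340069
  L_3 = (1/(0.8·√(2π)))·exp(−(7.6−7.6)²/(2·0.8²)) = 0.498678·exp(-0.00000) = 0.498678
Odds = (0.61/0.31) × (0.498678/0.340069) = 1.96774 × 1.4664 ≈ 2.886

2.886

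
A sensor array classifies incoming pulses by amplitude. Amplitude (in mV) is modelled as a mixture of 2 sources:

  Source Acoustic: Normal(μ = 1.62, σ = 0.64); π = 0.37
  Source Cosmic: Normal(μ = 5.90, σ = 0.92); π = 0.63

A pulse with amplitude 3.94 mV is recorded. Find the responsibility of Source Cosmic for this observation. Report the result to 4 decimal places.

The responsibility of component k is π_k f_k(x) divided by Σ_j π_j f_j(x).
Normal densities:
  L_Acoustic = 0.000873534
  L_Cosmic = 0.0448275
Unnormalised posteriors:
  π_Acoustic·L_Acoustic = 0.37 × 0.000873534 = 0.000323207
  π_Cosmic·L_Cosmic = 0.63 × 0.0448275 = 0.0282413
Normaliser: 0.000323207 + 0.0282413 = 0.0285645
So the posterior for Source Cosmic is 0.0282413 / 0.0285645 ≈ 0.9887.

0.9887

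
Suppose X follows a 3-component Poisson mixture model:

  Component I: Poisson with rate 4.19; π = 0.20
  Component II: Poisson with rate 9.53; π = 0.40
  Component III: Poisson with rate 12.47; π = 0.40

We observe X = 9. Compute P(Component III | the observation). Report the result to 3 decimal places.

Posterior ∝ prior × likelihood, so P(k | x) ∝ w_k f_k(x); normalise over all components.
Evaluate each component's likelihood at the observed value:
  f_I = 0.0166138
  f_II = 0.129792
  f_III = 0.0771583
Unnormalised posteriors:
  w_I·f_I = 0.20 × 0.0166138 = 0.00332276
  w_II·f_II = 0.40 × 0.129792 = 0.0519166
  w_III·f_III = 0.40 × 0.0771583 = 0.0308633
Marginal: 0.00332276 + 0.0519166 + 0.0308633 = 0.0861027
P(Component III | x) ≈ 0.358

0.358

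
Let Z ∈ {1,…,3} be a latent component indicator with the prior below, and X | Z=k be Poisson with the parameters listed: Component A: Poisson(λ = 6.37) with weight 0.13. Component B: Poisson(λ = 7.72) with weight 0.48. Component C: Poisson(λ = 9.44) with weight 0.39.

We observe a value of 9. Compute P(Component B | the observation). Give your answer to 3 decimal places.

0.482

Apply Bayes' rule: the posterior for each component is proportional to its prior times its likelihood at x.
Evaluate each component's likelihood at the observed value:
  p_A = e^(−6.37)·6.37^9/9! = 0.0814772
  p_B = e^(−7.72)·7.72^9/9! = 0.119135
  p_C = e^(−9.44)·9.44^9/9! = 0.13039
Prior × likelihood for each component:
  w_A·p_A = 0.13 × 0.0814772 = 0.010592
  w_B·p_B = 0.48 × 0.119135 = 0.0571848
  w_C·p_C = 0.39 × 0.13039 = 0.0508522
Normaliser: 0.010592 + 0.0571848 + 0.0508522 = 0.118629
P(Component B | x) ≈ 0.482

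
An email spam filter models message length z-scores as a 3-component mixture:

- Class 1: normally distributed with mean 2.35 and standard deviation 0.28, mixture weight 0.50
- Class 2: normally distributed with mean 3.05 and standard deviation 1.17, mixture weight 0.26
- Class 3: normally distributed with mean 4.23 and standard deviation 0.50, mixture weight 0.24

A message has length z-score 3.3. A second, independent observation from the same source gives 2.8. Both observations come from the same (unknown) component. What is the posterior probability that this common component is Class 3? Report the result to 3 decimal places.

0.015

By Bayes' theorem, P(k | x) = π_k f_k(x) / Σ_j π_j f_j(x).
Since both observations come from the same component, the likelihood for component k is f_k(x₁)·f_k(x₂).
  p_1 = [0.00450885] × [0.391634] = 0.00176582
  p_2 = [0.33328] × [0.33328] = 0.111076
  p_3 = [0.141481] × [0.0133586] = 0.00188999
Weight by the priors:
  π_1·p_1 = 0.50 × 0.00176582 = 0.00088291
  π_2·p_2 = 0.26 × 0.111076 = 0.0288797
  π_3·p_3 = 0.24 × 0.00188999 = 0.000453598
Normaliser: 0.00088291 + 0.0288797 + 0.000453598 = 0.0302162
P(Class 3 | x₁,x₂) ≈ 0.015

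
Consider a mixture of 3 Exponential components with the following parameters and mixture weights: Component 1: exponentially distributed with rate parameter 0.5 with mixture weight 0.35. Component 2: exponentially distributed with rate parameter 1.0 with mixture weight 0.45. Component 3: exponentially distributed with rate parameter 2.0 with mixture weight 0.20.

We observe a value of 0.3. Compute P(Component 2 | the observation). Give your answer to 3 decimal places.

0.474

The responsibility of component k is π_k f_k(x) divided by Σ_j π_j f_j(x).
Component likelihoods at x = 0.3:
  f_1 = 0.5·e^(−0.5·0.3) = 0.5·e^(−0.1500) = 0.430354
  f_2 = 1.0·e^(−1.0·0.3) = 1.0·e^(−0.3000) = 0.740818
  f_3 = 2.0·e^(−2.0·0.3) = 2.0·e^(−0.6000) = 1.09762
Multiply by the mixture weights:
  π_1·f_1 = 0.35 × 0.430354 = 0.150624
  π_2·f_2 = 0.45 × 0.740818 = 0.333368
  π_3·f_3 = 0.20 × 1.09762 = 0.219525
Denominator: 0.150624 + 0.333368 + 0.219525 = 0.703517
Responsibility of Component 2: 0.333368 / 0.703517 ≈ 0.474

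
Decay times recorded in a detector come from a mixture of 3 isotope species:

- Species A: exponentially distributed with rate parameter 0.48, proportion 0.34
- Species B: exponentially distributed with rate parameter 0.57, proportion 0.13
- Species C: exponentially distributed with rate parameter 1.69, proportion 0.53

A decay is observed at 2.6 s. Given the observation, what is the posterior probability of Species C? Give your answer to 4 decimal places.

0.1480

By Bayes' theorem, P(k | x) = π_k f_k(x) / Σ_j π_j f_j(x).
Component likelihoods at x = 2.6 s:
  L_A = 0.48·e^(−0.48·2.6) = 0.48·e^(−1.2480) = 0.137798
  L_B = 0.57·e^(−0.57·2.6) = 0.57·e^(−1.4820) = 0.129494
  L_C = 1.69·e^(−1.69·2.6) = 1.69·e^(−4.3940) = 0.0208736
Prior × likelihood for each component:
  π_A·L_A = 0.34 × 0.137798 = 0.0468512
  π_B·L_B = 0.13 × 0.129494 = 0.0168343
  π_C·L_C = 0.53 × 0.0208736 = 0.011063
Denominator: 0.0468512 + 0.0168343 + 0.011063 = 0.0747484
So the posterior for Species C is 0.011063 / 0.0747484 ≈ 0.1480.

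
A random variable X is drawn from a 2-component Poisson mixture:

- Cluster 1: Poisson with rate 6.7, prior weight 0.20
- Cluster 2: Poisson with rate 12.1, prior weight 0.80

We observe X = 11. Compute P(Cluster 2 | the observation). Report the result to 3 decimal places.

P(component k | x) = π_k·f_k(x) / marginal(x), where marginal(x) = Σ_j π_j·f_j(x).
Component likelihoods at x = 11:
  L_1 = e^(−6.7)·6.7^11/11! = 0.0376612
  L_2 = e^(−12.1)·12.1^11/11! = 0.113376
Unnormalised posteriors:
  π_1·L_1 = 0.20 × 0.0376612 = 0.00753224
  π_2·L_2 = 0.80 × 0.113376 = 0.0907006
Denominator: 0.00753224 + 0.0907006 = 0.0982328
So the posterior for Cluster 2 is 0.0907006 / 0.0982328 ≈ 0.923.

0.923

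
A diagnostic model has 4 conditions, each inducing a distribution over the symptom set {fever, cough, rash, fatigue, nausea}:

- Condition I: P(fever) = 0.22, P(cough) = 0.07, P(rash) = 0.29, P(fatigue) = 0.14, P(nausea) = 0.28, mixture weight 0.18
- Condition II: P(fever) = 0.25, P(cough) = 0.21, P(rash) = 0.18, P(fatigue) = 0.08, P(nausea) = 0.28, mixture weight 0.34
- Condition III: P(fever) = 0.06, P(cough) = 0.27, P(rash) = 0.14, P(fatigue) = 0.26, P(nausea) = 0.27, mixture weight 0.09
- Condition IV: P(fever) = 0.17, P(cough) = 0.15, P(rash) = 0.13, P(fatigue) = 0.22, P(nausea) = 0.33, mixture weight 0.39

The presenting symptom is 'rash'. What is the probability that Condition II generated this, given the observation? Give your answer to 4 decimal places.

P(component k | x) = π_k·f_k(x) / marginal(x), where marginal(x) = Σ_j π_j·f_j(x).
Evaluate each component's likelihood at the observed value:
  p_I = 0.29
  p_II = 0.18
  p_III = 0.14
  p_IV = 0.13
Unnormalised posteriors:
  π_I·p_I = 0.18 × 0.29 = 0.0522
  π_II·p_II = 0.34 × 0.18 = 0.0612
  π_III·p_III = 0.09 × 0.14 = 0.0126
  π_IV·p_IV = 0.39 × 0.13 = 0.0507
Sum: 0.0522 + 0.0612 + 0.0126 + 0.0507 = 0.1767
P(Condition II | 'rash') = 0.0612 / 0.1767 ≈ 0.3463

0.3463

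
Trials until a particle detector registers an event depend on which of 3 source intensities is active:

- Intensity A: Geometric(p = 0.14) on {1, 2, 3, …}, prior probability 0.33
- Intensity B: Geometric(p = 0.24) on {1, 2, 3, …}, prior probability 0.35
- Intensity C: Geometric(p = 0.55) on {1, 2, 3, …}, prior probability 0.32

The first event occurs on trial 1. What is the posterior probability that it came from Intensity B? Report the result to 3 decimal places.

Apply Bayes' rule: the posterior for each component is proportional to its prior times its likelihood at x.
Geometric probabilities:
  f_A = 0.14
  f_B = 0.24
  f_C = 0.55
Weight by the priors:
  P(Z=A)·f_A = 0.33 × 0.14 = 0.0462
  P(Z=B)·f_B = 0.35 × 0.24 = 0.084
  P(Z=C)·f_C = 0.32 × 0.55 = 0.176
Normaliser: 0.0462 + 0.084 + 0.176 = 0.3062
P(Intensity B | x) ≈ 0.274

0.274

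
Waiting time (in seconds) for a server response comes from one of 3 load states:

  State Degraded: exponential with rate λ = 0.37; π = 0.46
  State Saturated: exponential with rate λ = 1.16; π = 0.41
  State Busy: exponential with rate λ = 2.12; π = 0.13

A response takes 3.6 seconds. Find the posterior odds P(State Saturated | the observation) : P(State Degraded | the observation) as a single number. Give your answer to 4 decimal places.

0.1626

Only the two components matter; the odds are (P(Z=i) f_i(x)) / (P(Z=j) f_j(x)).
Evaluate each component's likelihood at the observed value:
  f_Degraded = 0.0976611
  f_Saturated = 0.0178174
  f_Busy = 0.00102754
Odds = (0.41/0.46) × (0.0178174/0.0976611) = 0.891304 × 0.182441 ≈ 0.1626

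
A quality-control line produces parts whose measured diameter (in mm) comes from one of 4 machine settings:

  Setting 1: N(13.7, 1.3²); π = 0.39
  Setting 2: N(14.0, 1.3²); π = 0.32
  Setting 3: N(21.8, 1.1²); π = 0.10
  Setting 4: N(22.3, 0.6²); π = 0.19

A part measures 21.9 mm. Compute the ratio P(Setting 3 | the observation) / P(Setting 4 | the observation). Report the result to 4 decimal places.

0.3570

Posterior odds = (P(Z=i) f_i(x)) / (P(Z=j) f_j(x)); the normalising sum cancels.
Evaluate each component's likelihood at the observed value:
  f_1 = (1/(1.3·√(2π)))·exp(−(21.9−13.7)²/(2·1.3²)) = 0.306879·exp(-19.89349) = 7.03612e-10
  f_2 = (1/(1.3·√(2π)))·exp(−(21.9−14.0)²/(2·1.3²)) = 0.306879·exp(-18.46450) = 2.93723e-09
  f_3 = (1/(1.1·√(2π)))·exp(−(21.9−21.8)²/(2·1.1²)) = 0.362675·exp(-0.00413) = 0.361179
  f_4 = (1/(0.6·√(2π)))·exp(−(21.9−22.3)²/(2·0.6²)) = 0.664904·exp(-0.22222) = 0.532413
0.0361179 / 0.101159 ≈ 0.3570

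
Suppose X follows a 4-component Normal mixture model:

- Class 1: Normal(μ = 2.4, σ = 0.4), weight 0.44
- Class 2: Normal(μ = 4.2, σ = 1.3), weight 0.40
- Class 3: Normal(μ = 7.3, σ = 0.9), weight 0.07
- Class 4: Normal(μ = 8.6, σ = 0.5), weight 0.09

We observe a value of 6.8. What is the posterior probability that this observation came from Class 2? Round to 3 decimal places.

Apply Bayes' rule: the posterior for each component is proportional to its prior times its likelihood at x.
Component likelihoods at x = 6.8:
  p_1 = 5.29705e-27
  p_2 = 0.0415315
  p_3 = 0.37988
  p_4 = 0.0012238
Unnormalised posteriors:
  π_1·p_1 = 0.44 × 5.29705e-27 = 2.3307e-27
  π_2·p_2 = 0.40 × 0.0415315 = 0.0166126
  π_3·p_3 = 0.07 × 0.37988 = 0.0265916
  π_4·p_4 = 0.09 × 0.0012238 = 0.000110142
Sum: 2.3307e-27 + 0.0166126 + 0.0265916 + 0.000110142 = 0.0433144
So the posterior for Class 2 is 0.0166126 / 0.0433144 ≈ 0.384.

0.384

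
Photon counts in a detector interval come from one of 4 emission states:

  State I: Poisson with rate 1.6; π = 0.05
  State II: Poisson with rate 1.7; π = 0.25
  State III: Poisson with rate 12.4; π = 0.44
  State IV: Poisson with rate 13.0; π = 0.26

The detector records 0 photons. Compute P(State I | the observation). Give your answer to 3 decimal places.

The responsibility of component k is π_k f_k(x) divided by Σ_j π_j f_j(x).
Evaluate each component's likelihood at the observed value:
  p_I = e^(−1.6)·1.6^0/0! = 0.201897
  p_II = e^(−1.7)·1.7^0/0! = 0.182684
  p_III = e^(−12.4)·12.4^0/0! = 4.11859e-06
  p_IV = e^(−13.0)·13.0^0/0! = 2.26033e-06
Weight by the priors:
  π_I·p_I = 0.05 × 0.201897 = 0.0100948
  π_II·p_II = 0.25 × 0.182684 = 0.0456709
  π_III·p_III = 0.44 × 4.11859e-06 = 1.81218e-06
  π_IV·p_IV = 0.26 × 2.26033e-06 = 5.87686e-07
Marginal: 0.0100948 + 0.0456709 + 1.81218e-06 + 5.87686e-07 = 0.0557681
Responsibility of State I: 0.0100948 / 0.0557681 ≈ 0.181

0.181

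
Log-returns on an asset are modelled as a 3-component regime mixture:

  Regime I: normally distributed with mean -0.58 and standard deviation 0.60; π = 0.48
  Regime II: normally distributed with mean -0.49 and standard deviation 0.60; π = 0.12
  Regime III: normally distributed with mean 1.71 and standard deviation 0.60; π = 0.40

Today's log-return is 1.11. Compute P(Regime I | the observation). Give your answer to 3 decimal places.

The responsibility of component k is π_k f_k(x) divided by Σ_j π_j f_j(x).
Evaluate each component's likelihood at the observed value:
  p_I = 0.0125892
  p_II = 0.0189933
  p_III = 0.403285
Multiply by the mixture weights:
  π_I·p_I = 0.48 × 0.0125892 = 0.0060428
  π_II·p_II = 0.12 × 0.0189933 = 0.0022792
  π_III·p_III = 0.40 × 0.403285 = 0.161314
Sum: 0.0060428 + 0.0022792 + 0.161314 = 0.169636
P(Regime I | data) = 0.0060428 / 0.169636 ≈ 0.036

0.036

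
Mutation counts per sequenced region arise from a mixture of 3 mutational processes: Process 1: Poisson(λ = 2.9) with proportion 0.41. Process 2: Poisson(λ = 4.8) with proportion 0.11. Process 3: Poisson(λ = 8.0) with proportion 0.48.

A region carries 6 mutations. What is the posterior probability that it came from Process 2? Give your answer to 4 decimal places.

By Bayes' theorem, P(k | x) = π_k f_k(x) / Σ_j π_j f_j(x).
Evaluate each component's likelihood at the observed value:
  f_1 = 0.0454571
  f_2 = 0.139798
  f_3 = 0.122138
Prior × likelihood for each component:
  π_1·f_1 = 0.41 × 0.0454571 = 0.0186374
  π_2·f_2 = 0.11 × 0.139798 = 0.0153778
  π_3·f_3 = 0.48 × 0.122138 = 0.0586263
Normaliser: 0.0186374 + 0.0153778 + 0.0586263 = 0.0926415
P(Process 2 | x) = 0.0153778 / 0.0926415 ≈ 0.1660

0.1660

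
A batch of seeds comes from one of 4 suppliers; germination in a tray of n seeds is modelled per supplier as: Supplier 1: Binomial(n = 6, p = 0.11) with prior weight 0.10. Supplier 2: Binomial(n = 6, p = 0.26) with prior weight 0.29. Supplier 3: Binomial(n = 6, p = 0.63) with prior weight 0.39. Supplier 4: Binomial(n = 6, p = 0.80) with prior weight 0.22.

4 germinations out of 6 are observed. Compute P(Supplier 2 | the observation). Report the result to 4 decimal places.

Apply Bayes' rule: the posterior for each component is proportional to its prior times its likelihood at x.
Binomial probabilities:
  p_1 = C(6,4)·0.11^4·0.89^2 = 15·0.00014641·0.7921 = 0.00173957
  p_2 = C(6,4)·0.26^4·0.74^2 = 15·0.00456976·0.5476 = 0.037536
  p_3 = C(6,4)·0.63^4·0.37^2 = 15·0.15753·0.1369 = 0.323487
  p_4 = C(6,4)·0.80^4·0.20^2 = 15·0.4096·0.04 = 0.24576
Prior × likelihood for each component:
  P(Z=1)·p_1 = 0.10 × 0.00173957 = 0.000173957
  P(Z=2)·p_2 = 0.29 × 0.037536 = 0.0108854
  P(Z=3)·p_3 = 0.39 × 0.323487 = 0.12616
  P(Z=4)·p_4 = 0.22 × 0.24576 = 0.0540672
Denominator: 0.000173957 + 0.0108854 + 0.12616 + 0.0540672 = 0.191287
Responsibility of Supplier 2: 0.0108854 / 0.191287 ≈ 0.0569

0.0569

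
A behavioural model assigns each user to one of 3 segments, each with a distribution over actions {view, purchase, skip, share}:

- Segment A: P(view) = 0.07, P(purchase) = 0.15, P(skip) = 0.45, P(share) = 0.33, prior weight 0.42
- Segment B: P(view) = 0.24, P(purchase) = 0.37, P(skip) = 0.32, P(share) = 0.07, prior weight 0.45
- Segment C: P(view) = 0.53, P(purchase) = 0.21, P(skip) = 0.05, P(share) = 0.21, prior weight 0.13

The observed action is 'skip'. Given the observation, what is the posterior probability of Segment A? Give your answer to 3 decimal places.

0.557

By Bayes' theorem, P(k | x) = w_k f_k(x) / Σ_j w_j f_j(x).
Component likelihoods at x = 'skip':
  p_A = 0.45
  p_B = 0.32
  p_C = 0.05
Multiply by the mixture weights:
  w_A·p_A = 0.42 × 0.45 = 0.189
  w_B·p_B = 0.45 × 0.32 = 0.144
  w_C·p_C = 0.13 × 0.05 = 0.0065
Normaliser: 0.189 + 0.144 + 0.0065 = 0.3395
Responsibility of Segment A: 0.189 / 0.3395 ≈ 0.557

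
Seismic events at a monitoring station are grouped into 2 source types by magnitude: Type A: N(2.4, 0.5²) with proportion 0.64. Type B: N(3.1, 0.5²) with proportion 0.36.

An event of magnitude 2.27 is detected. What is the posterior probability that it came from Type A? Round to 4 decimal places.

0.8721

Apply Bayes' rule: the posterior for each component is proportional to its prior times its likelihood at x.
Evaluate each component's likelihood at the observed value:
  f_A = 0.771367
  f_B = 0.201173
Multiply by the mixture weights:
  P(Z=A)·f_A = 0.64 × 0.771367 = 0.493675
  P(Z=B)·f_B = 0.36 × 0.201173 = 0.0724222
Marginal: 0.493675 + 0.0724222 = 0.566097
P(Type A | data) ≈ 0.8721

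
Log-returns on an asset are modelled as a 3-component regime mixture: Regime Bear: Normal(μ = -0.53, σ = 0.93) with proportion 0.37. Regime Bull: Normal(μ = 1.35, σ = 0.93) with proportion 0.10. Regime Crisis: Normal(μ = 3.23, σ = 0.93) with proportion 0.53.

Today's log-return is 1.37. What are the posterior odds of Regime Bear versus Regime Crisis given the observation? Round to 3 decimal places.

Only the two components matter; the odds are (P(Z=i) f_i(x)) / (P(Z=j) f_j(x)).
Component likelihoods at x = 1.37:
  p_Bear = 0.0532204
  p_Bull = 0.428871
  p_Crisis = 0.0580548
0.0196915 / 0.030769 ≈ 0.640

0.640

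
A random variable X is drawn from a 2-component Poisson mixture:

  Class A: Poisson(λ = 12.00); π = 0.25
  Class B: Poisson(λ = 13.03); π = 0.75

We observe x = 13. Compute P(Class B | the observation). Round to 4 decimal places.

0.7575

The responsibility of component k is π_k f_k(x) divided by Σ_j π_j f_j(x).
Component likelihoods at x = 13:
  L_A = 0.10557
  L_B = 0.109936
Unnormalised posteriors:
  π_A·L_A = 0.25 × 0.10557 = 0.0263926
  π_B·L_B = 0.75 × 0.109936 = 0.082452
Normaliser: 0.0263926 + 0.082452 = 0.108845
P(Class B | data) ≈ 0.7575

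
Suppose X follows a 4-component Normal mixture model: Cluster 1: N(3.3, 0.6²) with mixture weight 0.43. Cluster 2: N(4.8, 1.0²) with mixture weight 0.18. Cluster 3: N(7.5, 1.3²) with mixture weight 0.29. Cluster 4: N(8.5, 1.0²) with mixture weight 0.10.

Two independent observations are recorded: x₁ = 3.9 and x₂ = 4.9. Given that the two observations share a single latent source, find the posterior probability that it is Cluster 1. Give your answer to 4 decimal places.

0.1471

By Bayes' theorem, P(k | x) = P(Z=k) f_k(x) / Σ_j P(Z=j) f_j(x).
Since both observations come from the same component, the likelihood for component k is f_k(x₁)·f_k(x₂).
  f_1 = [(1/(0.6·√(2π)))·exp(−(3.9−3.3)²/(2·0.6²)) = 0.664904·exp(-0.50000) = 0.403285] × [0.0189933] = 0.00765971
  f_2 = [(1/(1.0·√(2π)))·exp(−(3.9−4.8)²/(2·1.0²)) = 0.398942·exp(-0.40500) = 0.266085] × [0.396953] = 0.105623
  f_3 = [(1/(1.3·√(2π)))·exp(−(3.9−7.5)²/(2·1.3²)) = 0.306879·exp(-3.83432) = 0.0066335] × [0.0415315] = 0.000275499
  f_4 = [(1/(1.0·√(2π)))·exp(−(3.9−8.5)²/(2·1.0²)) = 0.398942·exp(-10.58000) = 1.01409e-05] × [0.000611902] = 6.20521e-09
Prior × likelihood for each component:
  P(Z=1)·f_1 = 0.43 × 0.00765971 = 0.00329367
  P(Z=2)·f_2 = 0.18 × 0.105623 = 0.0190122
  P(Z=3)·f_3 = 0.29 × 0.000275499 = 7.98948e-05
  P(Z=4)·f_4 = 0.10 × 6.20521e-09 = 6.20521e-10
Normaliser: 0.00329367 + 0.0190122 + 7.98948e-05 + 6.20521e-10 = 0.0223857
P(Cluster 1 | x₁, x₂) ≈ 0.1471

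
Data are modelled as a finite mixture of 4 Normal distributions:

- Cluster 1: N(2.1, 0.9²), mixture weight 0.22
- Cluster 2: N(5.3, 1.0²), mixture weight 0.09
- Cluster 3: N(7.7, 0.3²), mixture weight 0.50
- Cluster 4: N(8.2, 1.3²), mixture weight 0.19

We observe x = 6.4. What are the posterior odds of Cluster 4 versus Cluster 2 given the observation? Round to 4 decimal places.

1.1403

Posterior odds = (π_i f_i(x)) / (π_j f_j(x)); the normalising sum cancels.
Evaluate each component's likelihood at the observed value:
  L_1 = (1/(0.9·√(2π)))·exp(−(6.4−2.1)²/(2·0.9²)) = 0.443269·exp(-11.41358) = 4.89568e-06
  L_2 = (1/(1.0·√(2π)))·exp(−(6.4−5.3)²/(2·1.0²)) = 0.398942·exp(-0.60500) = 0.217852
  L_3 = (1/(0.3·√(2π)))·exp(−(6.4−7.7)²/(2·0.3²)) = 1.329808·exp(-9.38889) = 0.000111236
  L_4 = (1/(1.3·√(2π)))·exp(−(6.4−8.2)²/(2·1.3²)) = 0.306879·exp(-0.95858) = 0.117669
0.022357 / 0.0196067 ≈ 1.1403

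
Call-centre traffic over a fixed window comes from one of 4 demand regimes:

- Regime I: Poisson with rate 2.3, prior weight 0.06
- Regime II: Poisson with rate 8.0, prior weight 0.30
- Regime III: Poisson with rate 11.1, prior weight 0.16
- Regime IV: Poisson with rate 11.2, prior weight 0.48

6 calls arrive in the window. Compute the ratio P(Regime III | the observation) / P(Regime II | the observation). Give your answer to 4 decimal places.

Posterior odds = (π_i f_i(x)) / (π_j f_j(x)); the normalising sum cancels.
Evaluate each component's likelihood at the observed value:
  p_I = e^(−2.3)·2.3^6/6! = 0.0206138
  p_II = e^(−8.0)·8.0^6/6! = 0.122138
  p_III = e^(−11.1)·11.1^6/6! = 0.0392588
  p_IV = e^(−11.2)·11.2^6/6! = 0.0374867
Odds = (0.16/0.30) × (0.0392588/0.122138) = 0.533333 × 0.321429 ≈ 0.1714

0.1714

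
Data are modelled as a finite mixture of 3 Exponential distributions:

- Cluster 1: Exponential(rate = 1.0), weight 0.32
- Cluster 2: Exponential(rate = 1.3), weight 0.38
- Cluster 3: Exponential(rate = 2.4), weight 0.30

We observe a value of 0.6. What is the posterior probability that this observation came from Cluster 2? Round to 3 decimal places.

The responsibility of component k is π_k f_k(x) divided by Σ_j π_j f_j(x).
Exponential densities:
  L_1 = 1.0·e^(−1.0·0.6) = 1.0·e^(−0.6000) = 0.548812
  L_2 = 1.3·e^(−1.3·0.6) = 1.3·e^(−0.7800) = 0.595928
  L_3 = 2.4·e^(−2.4·0.6) = 2.4·e^(−1.4400) = 0.568627
Weight by the priors:
  π_1·L_1 = 0.32 × 0.548812 = 0.17562
  π_2·L_2 = 0.38 × 0.595928 = 0.226453
  π_3·L_3 = 0.30 × 0.568627 = 0.170588
Sum: 0.17562 + 0.226453 + 0.170588 = 0.57266
P(Cluster 2 | 0.6) = 0.226453 / 0.57266 ≈ 0.395

0.395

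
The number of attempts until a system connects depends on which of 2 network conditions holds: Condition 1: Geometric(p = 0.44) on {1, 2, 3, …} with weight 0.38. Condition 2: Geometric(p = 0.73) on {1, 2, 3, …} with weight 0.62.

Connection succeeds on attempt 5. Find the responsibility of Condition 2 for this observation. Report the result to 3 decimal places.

Posterior ∝ prior × likelihood, so P(k | x) ∝ P(Z=k) f_k(x); normalise over all components.
Evaluate each component's likelihood at the observed value:
  L_1 = 0.44·(1−0.44)^4 = 0.44·0.098345 = 0.0432718
  L_2 = 0.73·(1−0.73)^4 = 0.73·0.00531441 = 0.00387952
Unnormalised posteriors:
  P(Z=1)·L_1 = 0.38 × 0.0432718 = 0.0164433
  P(Z=2)·L_2 = 0.62 × 0.00387952 = 0.0024053
Denominator: 0.0164433 + 0.0024053 = 0.0188486
Responsibility of Condition 2: 0.0024053 / 0.0188486 ≈ 0.128

0.128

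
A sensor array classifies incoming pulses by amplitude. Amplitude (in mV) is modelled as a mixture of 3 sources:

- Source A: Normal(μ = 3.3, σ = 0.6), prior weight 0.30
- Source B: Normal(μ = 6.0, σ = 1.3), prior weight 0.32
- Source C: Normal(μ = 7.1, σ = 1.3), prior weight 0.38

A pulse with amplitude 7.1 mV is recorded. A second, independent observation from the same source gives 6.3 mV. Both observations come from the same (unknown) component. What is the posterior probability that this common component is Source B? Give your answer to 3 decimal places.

0.409

The responsibility of component k is π_k f_k(x) divided by Σ_j π_j f_j(x).
Since both observations come from the same component, the likelihood for component k is f_k(x₁)·f_k(x₂).
  p_A = [1.29641e-09] × [2.47787e-06] = 3.21233e-15
  p_B = [0.214533] × [0.298815] = 0.0641058
  p_C = [0.306879] × [0.253941] = 0.0779292
Unnormalised posteriors:
  π_A·p_A = 0.30 × 3.21233e-15 = 9.63698e-16
  π_B·p_B = 0.32 × 0.0641058 = 0.0205138
  π_C·p_C = 0.38 × 0.0779292 = 0.0296131
Marginal: 9.63698e-16 + 0.0205138 + 0.0296131 = 0.0501269
So the posterior for Source B is 0.0205138 / 0.0501269 ≈ 0.409.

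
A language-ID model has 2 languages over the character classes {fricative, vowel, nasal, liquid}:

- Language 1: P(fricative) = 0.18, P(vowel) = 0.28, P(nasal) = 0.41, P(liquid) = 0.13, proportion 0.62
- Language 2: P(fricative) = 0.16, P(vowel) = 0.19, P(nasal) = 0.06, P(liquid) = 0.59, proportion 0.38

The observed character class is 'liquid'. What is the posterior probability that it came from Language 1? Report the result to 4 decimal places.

0.2644

P(component k | x) = P(Z=k)·f_k(x) / marginal(x), where marginal(x) = Σ_j P(Z=j)·f_j(x).
Component likelihoods at x = 'liquid':
  p_1 = 0.13
  p_2 = 0.59
Prior × likelihood for each component:
  P(Z=1)·p_1 = 0.62 × 0.13 = 0.0806
  P(Z=2)·p_2 = 0.38 × 0.59 = 0.2242
Marginal: 0.0806 + 0.2242 = 0.3048
So the posterior for Language 1 is 0.0806 / 0.3048 ≈ 0.2644.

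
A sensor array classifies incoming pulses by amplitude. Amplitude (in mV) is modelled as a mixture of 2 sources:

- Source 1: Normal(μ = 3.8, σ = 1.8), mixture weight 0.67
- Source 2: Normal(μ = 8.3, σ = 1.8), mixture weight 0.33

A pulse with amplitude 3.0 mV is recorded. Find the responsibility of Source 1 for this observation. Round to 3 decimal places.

0.993

Apply Bayes' rule: the posterior for each component is proportional to its prior times its likelihood at x.
Component likelihoods at x = 3.0 mV:
  L_1 = (1/(1.8·√(2π)))·exp(−(3.0−3.8)²/(2·1.8²)) = 0.221635·exp(-0.09877) = 0.200791
  L_2 = (1/(1.8·√(2π)))·exp(−(3.0−8.3)²/(2·1.8²)) = 0.221635·exp(-4.33488) = 0.00290419
Multiply by the mixture weights:
  π_1·L_1 = 0.67 × 0.200791 = 0.13453
  π_2·L_2 = 0.33 × 0.00290419 = 0.000958382
Normaliser: 0.13453 + 0.000958382 = 0.135488
So the posterior for Source 1 is 0.13453 / 0.135488 ≈ 0.993.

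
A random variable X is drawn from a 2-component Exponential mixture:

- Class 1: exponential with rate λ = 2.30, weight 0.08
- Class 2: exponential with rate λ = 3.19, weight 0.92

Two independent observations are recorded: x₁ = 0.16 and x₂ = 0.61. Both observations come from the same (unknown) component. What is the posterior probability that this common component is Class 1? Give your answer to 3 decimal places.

By Bayes' theorem, P(k | x) = w_k f_k(x) / Σ_j w_j f_j(x).
Since both observations come from the same component, the likelihood for component k is f_k(x₁)·f_k(x₂).
  L_1 = [2.30·e^(−2.30·0.16) = 2.30·e^(−0.3680) = 1.59187] × [0.565474] = 0.900161
  L_2 = [3.19·e^(−3.19·0.16) = 3.19·e^(−0.5104) = 1.91481] × [0.455719] = 0.872617
Multiply by the mixture weights:
  w_1·L_1 = 0.08 × 0.900161 = 0.0720129
  w_2·L_2 = 0.92 × 0.872617 = 0.802808
Denominator: 0.0720129 + 0.802808 = 0.874821
P(Class 1 | x₁,x₂) = 0.0720129 / 0.874821 ≈ 0.082

0.082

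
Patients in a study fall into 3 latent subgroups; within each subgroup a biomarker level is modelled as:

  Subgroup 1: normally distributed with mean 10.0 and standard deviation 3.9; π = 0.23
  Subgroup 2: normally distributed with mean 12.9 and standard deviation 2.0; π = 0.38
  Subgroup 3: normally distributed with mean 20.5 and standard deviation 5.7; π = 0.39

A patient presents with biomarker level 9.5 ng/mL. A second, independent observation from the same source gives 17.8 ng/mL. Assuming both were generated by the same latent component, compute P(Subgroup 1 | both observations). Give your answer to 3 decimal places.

0.422

Apply Bayes' rule: the posterior for each component is proportional to its prior times its likelihood at x.
Since both observations come from the same component, the likelihood for component k is f_k(x₁)·f_k(x₂).
  f_1 = [0.101456] × [0.0138438] = 0.00140454
  f_2 = [0.0470245] × [0.00991868] = 0.000466421
  f_3 = [0.0108725] × [0.0625623] = 0.00068021
Unnormalised posteriors:
  π_1·f_1 = 0.23 × 0.00140454 = 0.000323043
  π_2·f_2 = 0.38 × 0.000466421 = 0.00017724
  π_3·f_3 = 0.39 × 0.00068021 = 0.000265282
Marginal: 0.000323043 + 0.00017724 + 0.000265282 = 0.000765565
Responsibility of Subgroup 1: 0.000323043 / 0.000765565 ≈ 0.422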